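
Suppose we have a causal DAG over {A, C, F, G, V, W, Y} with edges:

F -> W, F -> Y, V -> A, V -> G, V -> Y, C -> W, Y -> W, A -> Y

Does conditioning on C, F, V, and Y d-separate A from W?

Yes

4 paths connect A and W; each must be blocked for d-separation to hold:
Path 1: A ← V → Y ← F → W
  V is a fork here and V is conditioned on, so the path is blocked at V.
Path 2: A ← V → Y → W
  V is a fork here and V is conditioned on, so the path is blocked at V.
Path 3: A → Y ← F → W
  F is a fork here and F is conditioned on, so the path is blocked at F.
Path 4: A → Y → W
  Y is a chain here and Y is conditioned on, so the path is blocked at Y.
All paths are blocked; A ⊥ W | {C, F, V, Y} holds.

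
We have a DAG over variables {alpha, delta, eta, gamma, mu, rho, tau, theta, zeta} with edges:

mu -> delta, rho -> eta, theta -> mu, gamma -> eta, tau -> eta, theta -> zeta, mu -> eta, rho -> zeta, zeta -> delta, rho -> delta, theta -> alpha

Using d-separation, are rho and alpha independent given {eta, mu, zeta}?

6 paths connect rho and alpha; each must be blocked for d-separation to hold:
Path 1: rho → zeta → delta ← mu ← theta → alpha
  zeta is a chain here and zeta is conditioned on, so the path is blocked at zeta.
Path 2: rho → zeta ← theta → alpha
  zeta is a collider and zeta is conditioned on, which opens it; theta is a fork and theta is not conditioned on — no node blocks this path, so it is active.
Path 3: rho → delta ← zeta ← theta → alpha
  delta is a collider here and neither delta nor any of its descendants is conditioned on, so the collider stays closed — the path is blocked at delta.
Path 4: rho → delta ← mu ← theta → alpha
  delta is a collider here and neither delta nor any of its descendants is conditioned on, so the collider stays closed — the path is blocked at delta.
Path 5: rho → eta ← mu → delta ← zeta ← theta → alpha
  mu is a fork here and mu is conditioned on, so the path is blocked at mu.
Path 6: rho → eta ← mu ← theta → alpha
  mu is a chain here and mu is conditioned on, so the path is blocked at mu.
Because an active path exists, rho and alpha are not d-separated.

No — rho and alpha are not d-separated given {eta, mu, zeta}.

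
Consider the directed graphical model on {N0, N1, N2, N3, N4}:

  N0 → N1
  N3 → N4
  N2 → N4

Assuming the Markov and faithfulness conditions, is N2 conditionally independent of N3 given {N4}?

The only undirected path from N2 to N3 is:
  1. N2 → N4 ← N3 — N4:collider[open] ⇒ active
Since the path N2 → N4 ← N3 is active, N2 and N3 are not d-separated given {N4}.

No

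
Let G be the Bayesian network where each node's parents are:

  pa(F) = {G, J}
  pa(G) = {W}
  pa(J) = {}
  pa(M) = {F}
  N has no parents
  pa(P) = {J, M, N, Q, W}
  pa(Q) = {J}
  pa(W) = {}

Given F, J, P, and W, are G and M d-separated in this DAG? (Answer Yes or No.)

Yes — G and M are d-separated given {F, J, P, W}.

6 paths connect G and M; each must be blocked for d-separation to hold:
Path 1: G ← W → P ← J → F → M
  W is a fork here and W is conditioned on, so the path is blocked at W.
Path 2: G ← W → P ← M
  W is a fork here and W is conditioned on, so the path is blocked at W.
Path 3: G ← W → P ← Q ← J → F → M
  W is a fork here and W is conditioned on, so the path is blocked at W.
Path 4: G → F ← J → P ← M
  J is a fork here and J is conditioned on, so the path is blocked at J.
Path 5: G → F ← J → Q → P ← M
  J is a fork here and J is conditioned on, so the path is blocked at J.
Path 6: G → F → M
  F is a chain here and F is conditioned on, so the path is blocked at F.
All paths are blocked; G ⊥ M | {F, J, P, W} holds.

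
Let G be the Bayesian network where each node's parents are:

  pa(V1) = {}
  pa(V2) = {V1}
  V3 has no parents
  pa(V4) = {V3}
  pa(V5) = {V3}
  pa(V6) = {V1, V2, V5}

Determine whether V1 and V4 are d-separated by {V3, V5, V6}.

Yes — V1 and V4 are d-separated given {V3, V5, V6}.

Enumerating the 2 paths from V1 to V4 and testing each for blocking by {V3, V5, V6}:
  1. V1 → V2 → V6 ← V5 ← V3 → V4 — V2:chain[open]; V6:collider[open]; V5:chain[blocks]; V3:fork[blocks] ⇒ blocked
  2. V1 → V6 ← V5 ← V3 → V4 — V6:collider[open]; V5:chain[blocks]; V3:fork[blocks] ⇒ blocked
All paths are blocked; V1 ⊥ V4 | {V3, V5, V6} holds.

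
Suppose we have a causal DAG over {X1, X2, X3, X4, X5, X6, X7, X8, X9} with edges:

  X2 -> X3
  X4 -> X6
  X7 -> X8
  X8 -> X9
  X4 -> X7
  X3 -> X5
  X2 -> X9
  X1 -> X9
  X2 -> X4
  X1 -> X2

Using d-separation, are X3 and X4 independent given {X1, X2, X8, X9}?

3 paths connect X3 and X4; each must be blocked for d-separation to hold:
Path 1: X3 ← X2 ← X1 → X9 ← X8 ← X7 ← X4
  X2 is a chain here and X2 is conditioned on, so the path is blocked at X2.
Path 2: X3 ← X2 → X9 ← X8 ← X7 ← X4
  X2 is a fork here and X2 is conditioned on, so the path is blocked at X2.
Path 3: X3 ← X2 → X4
  X2 is a fork here and X2 is conditioned on, so the path is blocked at X2.
Every path is blocked, so X3 and X4 are d-separated given {X1, X2, X8, X9}.

Yes — X3 and X4 are d-separated given {X1, X2, X8, X9}.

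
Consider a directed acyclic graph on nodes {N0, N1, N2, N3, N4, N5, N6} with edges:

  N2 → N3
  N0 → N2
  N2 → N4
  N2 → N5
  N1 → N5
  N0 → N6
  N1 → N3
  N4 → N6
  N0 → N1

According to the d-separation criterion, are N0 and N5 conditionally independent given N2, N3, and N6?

We examine all 6 paths between N0 and N5:
Path 1: N0 → N1 → N5
  N1 is a chain and N1 is not conditioned on — no node blocks this path, so it is active.
Path 2: N0 → N1 → N3 ← N2 → N5
  N2 is a fork here and N2 is conditioned on, so the path is blocked at N2.
Path 3: N0 → N6 ← N4 ← N2 → N5
  N2 is a fork here and N2 is conditioned on, so the path is blocked at N2.
Path 4: N0 → N6 ← N4 ← N2 → N3 ← N1 → N5
  N2 is a fork here and N2 is conditioned on, so the path is blocked at N2.
Path 5: N0 → N2 → N5
  N2 is a chain here and N2 is conditioned on, so the path is blocked at N2.
Path 6: N0 → N2 → N3 ← N1 → N5
  N2 is a chain here and N2 is conditioned on, so the path is blocked at N2.
At least one path is unblocked, so d-separation fails.

No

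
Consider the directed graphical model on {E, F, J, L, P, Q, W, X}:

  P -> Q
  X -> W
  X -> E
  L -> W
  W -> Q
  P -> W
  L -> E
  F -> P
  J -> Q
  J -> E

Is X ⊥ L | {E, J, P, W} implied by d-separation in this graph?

No

Enumerating the 6 paths from X to L and testing each for blocking by {E, J, P, W}:
Path 1: X → W ← P → Q ← J → E ← L
  P is a fork here and P is conditioned on, so the path is blocked at P.
Path 2: X → W → Q ← J → E ← L
  W is a chain here and W is conditioned on, so the path is blocked at W.
Path 3: X → W ← L
  W is a collider and W is conditioned on, which opens it — no node blocks this path, so it is active.
Path 4: X → E ← J → Q ← P → W ← L
  J is a fork here and J is conditioned on, so the path is blocked at J.
Path 5: X → E ← J → Q ← W ← L
  J is a fork here and J is conditioned on, so the path is blocked at J.
Path 6: X → E ← L
  E is a collider and E is conditioned on, which opens it — no node blocks this path, so it is active.
Because an active path exists, X and L are not d-separated.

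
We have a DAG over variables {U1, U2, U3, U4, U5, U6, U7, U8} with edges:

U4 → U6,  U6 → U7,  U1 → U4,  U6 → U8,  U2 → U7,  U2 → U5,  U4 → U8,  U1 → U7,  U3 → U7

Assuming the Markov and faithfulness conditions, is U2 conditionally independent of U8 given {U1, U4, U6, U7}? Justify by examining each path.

We examine all 4 paths between U2 and U8:
Path 1: U2 → U7 ← U1 → U4 → U6 → U8
  U1 is a fork here and U1 is conditioned on, so the path is blocked at U1.
Path 2: U2 → U7 ← U1 → U4 → U8
  U1 is a fork here and U1 is conditioned on, so the path is blocked at U1.
Path 3: U2 → U7 ← U6 ← U4 → U8
  U6 is a chain here and U6 is conditioned on, so the path is blocked at U6.
Path 4: U2 → U7 ← U6 → U8
  U6 is a fork here and U6 is conditioned on, so the path is blocked at U6.
Since every path is blocked, d-separation holds.

Yes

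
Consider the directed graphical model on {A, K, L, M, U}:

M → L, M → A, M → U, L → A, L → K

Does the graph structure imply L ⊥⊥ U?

No — L and U are not d-separated given ∅.

Enumerating the 2 paths from L to U and testing each for blocking by ∅:
Path 1: L ← M → U
  M is a fork and M is not conditioned on — no node blocks this path, so it is active.
Path 2: L → A ← M → U
  A is a collider here and neither A nor any of its descendants is conditioned on, so the collider stays closed — the path is blocked at A.
At least one path is unblocked, so d-separation fails.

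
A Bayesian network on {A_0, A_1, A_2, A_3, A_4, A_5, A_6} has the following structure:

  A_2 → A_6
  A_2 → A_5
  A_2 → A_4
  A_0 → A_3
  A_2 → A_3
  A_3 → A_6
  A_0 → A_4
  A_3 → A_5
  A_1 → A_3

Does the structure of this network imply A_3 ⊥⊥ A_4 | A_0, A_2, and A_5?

Yes — A_3 and A_4 are d-separated given {A_0, A_2, A_5}.

Enumerating the 4 paths from A_3 to A_4 and testing each for blocking by {A_0, A_2, A_5}:
Path 1: A_3 → A_6 ← A_2 → A_4
  A_6 is a collider here and neither A_6 nor any of its descendants is conditioned on, so the collider stays closed — the path is blocked at A_6.
Path 2: A_3 ← A_0 → A_4
  A_0 is a fork here and A_0 is conditioned on, so the path is blocked at A_0.
Path 3: A_3 → A_5 ← A_2 → A_4
  A_2 is a fork here and A_2 is conditioned on, so the path is blocked at A_2.
Path 4: A_3 ← A_2 → A_4
  A_2 is a fork here and A_2 is conditioned on, so the path is blocked at A_2.
All paths are blocked; A_3 ⊥ A_4 | {A_0, A_2, A_5} holds.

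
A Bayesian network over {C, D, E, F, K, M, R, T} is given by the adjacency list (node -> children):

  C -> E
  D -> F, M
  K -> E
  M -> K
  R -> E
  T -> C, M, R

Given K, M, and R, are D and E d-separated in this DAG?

No

We examine all 3 paths between D and E:
Path 1: D → M → K → E
  M is a chain here and M is conditioned on, so the path is blocked at M.
Path 2: D → M ← T → C → E
  M is a collider and M is conditioned on, which opens it; T is a fork and T is not conditioned on; C is a chain and C is not conditioned on — no node blocks this path, so it is active.
Path 3: D → M ← T → R → E
  R is a chain here and R is conditioned on, so the path is blocked at R.
Since the path D → M ← T → C → E is active, D and E are not d-separated given {K, M, R}.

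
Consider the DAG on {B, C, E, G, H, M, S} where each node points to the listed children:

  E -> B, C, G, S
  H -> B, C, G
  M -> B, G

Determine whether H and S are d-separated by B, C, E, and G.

Enumerating the 5 paths from H to S and testing each for blocking by {B, C, E, G}:
  1. H → C ← E → S — C:collider[open]; E:fork[blocks] ⇒ blocked
  2. H → G ← E → S — G:collider[open]; E:fork[blocks] ⇒ blocked
  3. H → G ← M → B ← E → S — G:collider[open]; M:fork[open]; B:collider[open]; E:fork[blocks] ⇒ blocked
  4. H → B ← E → S — B:collider[open]; E:fork[blocks] ⇒ blocked
  5. H → B ← M → G ← E → S — B:collider[open]; M:fork[open]; G:collider[open]; E:fork[blocks] ⇒ blocked
Every path is blocked, so H and S are d-separated given {B, C, E, G}.

Yes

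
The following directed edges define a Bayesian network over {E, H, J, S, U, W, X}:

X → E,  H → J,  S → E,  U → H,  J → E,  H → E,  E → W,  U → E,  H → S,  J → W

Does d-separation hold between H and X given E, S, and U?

No

5 paths connect H and X; each must be blocked for d-separation to hold:
Path 1: H → E ← X
  E is a collider and E is conditioned on, which opens it — no node blocks this path, so it is active.
Path 2: H → S → E ← X
  S is a chain here and S is conditioned on, so the path is blocked at S.
Path 3: H ← U → E ← X
  U is a fork here and U is conditioned on, so the path is blocked at U.
Path 4: H → J → E ← X
  J is a chain and J is not conditioned on; E is a collider and E is conditioned on, which opens it — no node blocks this path, so it is active.
Path 5: H → J → W ← E ← X
  W is a collider here and neither W nor any of its descendants is conditioned on, so the collider stays closed — the path is blocked at W.
At least one path is unblocked, so d-separation fails.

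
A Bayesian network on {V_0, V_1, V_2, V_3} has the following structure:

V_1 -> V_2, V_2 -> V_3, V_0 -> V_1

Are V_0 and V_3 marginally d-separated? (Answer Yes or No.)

No — V_0 and V_3 are not d-separated given ∅.

Only one path connects V_0 and V_3:
Path 1: V_0 → V_1 → V_2 → V_3
  V_1 is a chain and V_1 is not conditioned on; V_2 is a chain and V_2 is not conditioned on — no node blocks this path, so it is active.
At least one path is unblocked, so d-separation fails.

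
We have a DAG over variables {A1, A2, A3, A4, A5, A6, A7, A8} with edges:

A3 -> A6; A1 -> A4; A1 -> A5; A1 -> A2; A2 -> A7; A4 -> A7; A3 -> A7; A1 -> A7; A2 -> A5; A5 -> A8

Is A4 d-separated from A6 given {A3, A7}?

Yes

Enumerating the 4 paths from A4 to A6 and testing each for blocking by {A3, A7}:
Path 1: A4 → A7 ← A3 → A6
  A3 is a fork here and A3 is conditioned on, so the path is blocked at A3.
Path 2: A4 ← A1 → A7 ← A3 → A6
  A3 is a fork here and A3 is conditioned on, so the path is blocked at A3.
Path 3: A4 ← A1 → A2 → A7 ← A3 → A6
  A3 is a fork here and A3 is conditioned on, so the path is blocked at A3.
Path 4: A4 ← A1 → A5 ← A2 → A7 ← A3 → A6
  A5 is a collider here and neither A5 nor any of its descendants is conditioned on, so the collider stays closed — the path is blocked at A5.
Since every path is blocked, d-separation holds.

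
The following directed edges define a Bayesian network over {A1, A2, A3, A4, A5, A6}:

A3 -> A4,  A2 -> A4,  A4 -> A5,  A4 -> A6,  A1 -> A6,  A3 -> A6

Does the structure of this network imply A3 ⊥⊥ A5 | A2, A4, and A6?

There are 2 undirected paths between A3 and A5; checking each against the conditioning set {A2, A4, A6}:
  1. A3 → A6 ← A4 → A5 — A6:collider[open]; A4:fork[blocks] ⇒ blocked
  2. A3 → A4 → A5 — A4:chain[blocks] ⇒ blocked
All paths are blocked; A3 ⊥ A5 | {A2, A4, A6} holds.

Yes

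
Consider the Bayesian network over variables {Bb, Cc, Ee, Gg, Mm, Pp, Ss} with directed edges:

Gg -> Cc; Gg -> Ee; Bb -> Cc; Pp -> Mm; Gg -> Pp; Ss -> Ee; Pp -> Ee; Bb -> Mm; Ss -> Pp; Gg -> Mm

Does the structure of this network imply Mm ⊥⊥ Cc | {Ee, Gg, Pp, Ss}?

5 paths connect Mm and Cc; each must be blocked for d-separation to hold:
Path 1: Mm ← Gg → Cc
  Gg is a fork here and Gg is conditioned on, so the path is blocked at Gg.
Path 2: Mm ← Pp → Ee ← Gg → Cc
  Pp is a fork here and Pp is conditioned on, so the path is blocked at Pp.
Path 3: Mm ← Pp ← Ss → Ee ← Gg → Cc
  Pp is a chain here and Pp is conditioned on, so the path is blocked at Pp.
Path 4: Mm ← Pp ← Gg → Cc
  Pp is a chain here and Pp is conditioned on, so the path is blocked at Pp.
Path 5: Mm ← Bb → Cc
  Bb is a fork and Bb is not conditioned on — no node blocks this path, so it is active.
Because an active path exists, Mm and Cc are not d-separated.

No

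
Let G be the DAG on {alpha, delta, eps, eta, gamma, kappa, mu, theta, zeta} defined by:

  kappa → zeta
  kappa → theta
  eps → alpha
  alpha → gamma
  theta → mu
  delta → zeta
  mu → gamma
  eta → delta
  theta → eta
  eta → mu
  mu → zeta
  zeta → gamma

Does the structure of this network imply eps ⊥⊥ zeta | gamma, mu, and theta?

No

6 paths connect eps and zeta; each must be blocked for d-separation to hold:
Path 1: eps → alpha → gamma ← zeta
  alpha is a chain and alpha is not conditioned on; gamma is a collider and gamma is conditioned on, which opens it — no node blocks this path, so it is active.
Path 2: eps → alpha → gamma ← mu → zeta
  mu is a fork here and mu is conditioned on, so the path is blocked at mu.
Path 3: eps → alpha → gamma ← mu ← eta → delta → zeta
  mu is a chain here and mu is conditioned on, so the path is blocked at mu.
Path 4: eps → alpha → gamma ← mu ← eta ← theta ← kappa → zeta
  mu is a chain here and mu is conditioned on, so the path is blocked at mu.
Path 5: eps → alpha → gamma ← mu ← theta → eta → delta → zeta
  mu is a chain here and mu is conditioned on, so the path is blocked at mu.
Path 6: eps → alpha → gamma ← mu ← theta ← kappa → zeta
  mu is a chain here and mu is conditioned on, so the path is blocked at mu.
At least one path is unblocked, so d-separation fails.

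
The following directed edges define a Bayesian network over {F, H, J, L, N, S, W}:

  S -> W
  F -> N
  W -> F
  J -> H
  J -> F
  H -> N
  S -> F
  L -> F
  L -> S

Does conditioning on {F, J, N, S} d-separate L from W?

No — L and W are not d-separated given {F, J, N, S}.

There are 4 undirected paths between L and W; checking each against the conditioning set {F, J, N, S}:
Path 1: L → S → W
  S is a chain here and S is conditioned on, so the path is blocked at S.
Path 2: L → S → F ← W
  S is a chain here and S is conditioned on, so the path is blocked at S.
Path 3: L → F ← S → W
  S is a fork here and S is conditioned on, so the path is blocked at S.
Path 4: L → F ← W
  F is a collider and F is conditioned on, which opens it — no node blocks this path, so it is active.
Since the path L → F ← W is active, L and W are not d-separated given {F, J, N, S}.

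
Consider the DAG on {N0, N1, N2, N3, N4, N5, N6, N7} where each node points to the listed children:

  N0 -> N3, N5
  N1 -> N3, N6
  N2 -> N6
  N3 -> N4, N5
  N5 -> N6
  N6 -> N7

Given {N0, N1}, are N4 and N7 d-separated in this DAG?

There are 3 undirected paths between N4 and N7; checking each against the conditioning set {N0, N1}:
Path 1: N4 ← N3 → N5 → N6 → N7
  N3 is a fork and N3 is not conditioned on; N5 is a chain and N5 is not conditioned on; N6 is a chain and N6 is not conditioned on — no node blocks this path, so it is active.
Path 2: N4 ← N3 ← N0 → N5 → N6 → N7
  N0 is a fork here and N0 is conditioned on, so the path is blocked at N0.
Path 3: N4 ← N3 ← N1 → N6 → N7
  N1 is a fork here and N1 is conditioned on, so the path is blocked at N1.
Since the path N4 ← N3 → N5 → N6 → N7 is active, N4 and N7 are not d-separated given {N0, N1}.

No — N4 and N7 are not d-separated given {N0, N1}.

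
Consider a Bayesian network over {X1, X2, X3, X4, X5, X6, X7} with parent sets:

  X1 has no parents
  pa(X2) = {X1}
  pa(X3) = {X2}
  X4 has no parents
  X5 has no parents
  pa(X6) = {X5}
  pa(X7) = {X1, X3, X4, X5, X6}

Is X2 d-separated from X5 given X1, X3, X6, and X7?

Enumerating the 4 paths from X2 to X5 and testing each for blocking by {X1, X3, X6, X7}:
Path 1: X2 ← X1 → X7 ← X5
  X1 is a fork here and X1 is conditioned on, so the path is blocked at X1.
Path 2: X2 ← X1 → X7 ← X6 ← X5
  X1 is a fork here and X1 is conditioned on, so the path is blocked at X1.
Path 3: X2 → X3 → X7 ← X5
  X3 is a chain here and X3 is conditioned on, so the path is blocked at X3.
Path 4: X2 → X3 → X7 ← X6 ← X5
  X3 is a chain here and X3 is conditioned on, so the path is blocked at X3.
Every path is blocked, so X2 and X5 are d-separated given {X1, X3, X6, X7}.

Yes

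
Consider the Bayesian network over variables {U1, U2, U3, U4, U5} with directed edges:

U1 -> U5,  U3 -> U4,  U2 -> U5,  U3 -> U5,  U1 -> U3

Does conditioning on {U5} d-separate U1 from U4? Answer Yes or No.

No

There are 2 undirected paths between U1 and U4; checking each against the conditioning set {U5}:
  1. U1 → U5 ← U3 → U4 — U5:collider[open]; U3:fork[open] ⇒ active
  2. U1 → U3 → U4 — U3:chain[open] ⇒ active
Because an active path exists, U1 and U4 are not d-separated.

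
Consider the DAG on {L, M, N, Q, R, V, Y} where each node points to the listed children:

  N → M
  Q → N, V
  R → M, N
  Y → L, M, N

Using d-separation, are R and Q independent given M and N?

No

3 paths connect R and Q; each must be blocked for d-separation to hold:
Path 1: R → M ← Y → N ← Q
  M is a collider and M is conditioned on, which opens it; Y is a fork and Y is not conditioned on; N is a collider and N is conditioned on, which opens it — no node blocks this path, so it is active.
Path 2: R → M ← N ← Q
  N is a chain here and N is conditioned on, so the path is blocked at N.
Path 3: R → N ← Q
  N is a collider and N is conditioned on, which opens it — no node blocks this path, so it is active.
At least one path is unblocked, so d-separation fails.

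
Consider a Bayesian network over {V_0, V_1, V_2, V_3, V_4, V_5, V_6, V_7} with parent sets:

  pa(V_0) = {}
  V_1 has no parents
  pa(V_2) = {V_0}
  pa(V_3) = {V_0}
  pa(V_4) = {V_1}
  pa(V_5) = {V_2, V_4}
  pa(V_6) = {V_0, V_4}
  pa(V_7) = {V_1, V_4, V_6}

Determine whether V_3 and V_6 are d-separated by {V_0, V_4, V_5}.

Yes

There are 4 undirected paths between V_3 and V_6; checking each against the conditioning set {V_0, V_4, V_5}:
  1. V_3 ← V_0 → V_6 — V_0:fork[blocks] ⇒ blocked
  2. V_3 ← V_0 → V_2 → V_5 ← V_4 → V_6 — V_0:fork[blocks]; V_2:chain[open]; V_5:collider[open]; V_4:fork[blocks] ⇒ blocked
  3. V_3 ← V_0 → V_2 → V_5 ← V_4 → V_7 ← V_6 — V_0:fork[blocks]; V_2:chain[open]; V_5:collider[open]; V_4:fork[blocks]; V_7:collider[blocks] ⇒ blocked
  4. V_3 ← V_0 → V_2 → V_5 ← V_4 ← V_1 → V_7 ← V_6 — V_0:fork[blocks]; V_2:chain[open]; V_5:collider[open]; V_4:chain[blocks]; V_1:fork[open]; V_7:collider[blocks] ⇒ blocked
Since every path is blocked, d-separation holds.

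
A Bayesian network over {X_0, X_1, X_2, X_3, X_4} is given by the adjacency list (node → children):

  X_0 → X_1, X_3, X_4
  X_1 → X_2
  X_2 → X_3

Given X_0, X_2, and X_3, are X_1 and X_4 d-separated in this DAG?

Yes

We examine all 2 paths between X_1 and X_4:
  1. X_1 → X_2 → X_3 ← X_0 → X_4 — X_2:chain[blocks]; X_3:collider[open]; X_0:fork[blocks] ⇒ blocked
  2. X_1 ← X_0 → X_4 — X_0:fork[blocks] ⇒ blocked
All paths are blocked; X_1 ⊥ X_4 | {X_0, X_2, X_3} holds.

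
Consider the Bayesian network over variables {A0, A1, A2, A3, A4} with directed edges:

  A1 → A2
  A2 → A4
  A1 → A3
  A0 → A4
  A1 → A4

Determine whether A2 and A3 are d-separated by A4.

Enumerating the 2 paths from A2 to A3 and testing each for blocking by {A4}:
  1. A2 → A4 ← A1 → A3 — A4:collider[open]; A1:fork[open] ⇒ active
  2. A2 ← A1 → A3 — A1:fork[open] ⇒ active
Since the path A2 → A4 ← A1 → A3 is active, A2 and A3 are not d-separated given {A4}.

No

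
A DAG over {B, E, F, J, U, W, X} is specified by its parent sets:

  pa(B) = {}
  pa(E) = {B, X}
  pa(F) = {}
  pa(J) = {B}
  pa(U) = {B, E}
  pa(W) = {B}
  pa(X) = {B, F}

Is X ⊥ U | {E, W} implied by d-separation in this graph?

No

There are 4 undirected paths between X and U; checking each against the conditioning set {E, W}:
  1. X → E → U — E:chain[blocks] ⇒ blocked
  2. X → E ← B → U — E:collider[open]; B:fork[open] ⇒ active
  3. X ← B → U — B:fork[open] ⇒ active
  4. X ← B → E → U — B:fork[open]; E:chain[blocks] ⇒ blocked
At least one path is unblocked, so d-separation fails.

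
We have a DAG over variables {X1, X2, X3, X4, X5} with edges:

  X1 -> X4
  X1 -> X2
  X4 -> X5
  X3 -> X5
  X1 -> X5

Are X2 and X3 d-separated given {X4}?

There are 2 undirected paths between X2 and X3; checking each against the conditioning set {X4}:
Path 1: X2 ← X1 → X4 → X5 ← X3
  X4 is a chain here and X4 is conditioned on, so the path is blocked at X4.
Path 2: X2 ← X1 → X5 ← X3
  X5 is a collider here and neither X5 nor any of its descendants is conditioned on, so the collider stays closed — the path is blocked at X5.
All paths are blocked; X2 ⊥ X3 | {X4} holds.

Yes — X2 and X3 are d-separated given {X4}.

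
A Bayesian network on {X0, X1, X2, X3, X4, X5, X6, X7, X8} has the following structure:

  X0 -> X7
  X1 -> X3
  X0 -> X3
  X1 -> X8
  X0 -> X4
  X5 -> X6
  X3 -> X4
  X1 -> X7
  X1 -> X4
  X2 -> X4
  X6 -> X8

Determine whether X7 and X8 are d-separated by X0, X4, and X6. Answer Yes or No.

There are 5 undirected paths between X7 and X8; checking each against the conditioning set {X0, X4, X6}:
Path 1: X7 ← X0 → X3 ← X1 → X8
  X0 is a fork here and X0 is conditioned on, so the path is blocked at X0.
Path 2: X7 ← X0 → X3 → X4 ← X1 → X8
  X0 is a fork here and X0 is conditioned on, so the path is blocked at X0.
Path 3: X7 ← X0 → X4 ← X3 ← X1 → X8
  X0 is a fork here and X0 is conditioned on, so the path is blocked at X0.
Path 4: X7 ← X0 → X4 ← X1 → X8
  X0 is a fork here and X0 is conditioned on, so the path is blocked at X0.
Path 5: X7 ← X1 → X8
  X1 is a fork and X1 is not conditioned on — no node blocks this path, so it is active.
Since the path X7 ← X1 → X8 is active, X7 and X8 are not d-separated given {X0, X4, X6}.

No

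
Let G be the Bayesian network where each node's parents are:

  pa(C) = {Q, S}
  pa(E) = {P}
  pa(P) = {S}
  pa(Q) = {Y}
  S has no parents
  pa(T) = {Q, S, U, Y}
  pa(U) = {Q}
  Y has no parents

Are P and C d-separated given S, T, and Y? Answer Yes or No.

Enumerating the 4 paths from P to C and testing each for blocking by {S, T, Y}:
Path 1: P ← S → C
  S is a fork here and S is conditioned on, so the path is blocked at S.
Path 2: P ← S → T ← U ← Q → C
  S is a fork here and S is conditioned on, so the path is blocked at S.
Path 3: P ← S → T ← Y → Q → C
  S is a fork here and S is conditioned on, so the path is blocked at S.
Path 4: P ← S → T ← Q → C
  S is a fork here and S is conditioned on, so the path is blocked at S.
All paths are blocked; P ⊥ C | {S, T, Y} holds.

Yes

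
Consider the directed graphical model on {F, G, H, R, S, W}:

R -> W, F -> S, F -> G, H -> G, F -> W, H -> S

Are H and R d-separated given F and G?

Yes

2 paths connect H and R; each must be blocked for d-separation to hold:
Path 1: H → G ← F → W ← R
  F is a fork here and F is conditioned on, so the path is blocked at F.
Path 2: H → S ← F → W ← R
  S is a collider here and neither S nor any of its descendants is conditioned on, so the collider stays closed — the path is blocked at S.
Every path is blocked, so H and R are d-separated given {F, G}.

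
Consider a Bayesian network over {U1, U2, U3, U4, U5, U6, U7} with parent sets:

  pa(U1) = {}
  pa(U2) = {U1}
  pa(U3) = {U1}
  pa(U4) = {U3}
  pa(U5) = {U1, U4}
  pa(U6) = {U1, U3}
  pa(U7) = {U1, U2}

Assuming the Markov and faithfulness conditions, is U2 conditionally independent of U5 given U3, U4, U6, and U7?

No

Enumerating the 6 paths from U2 to U5 and testing each for blocking by {U3, U4, U6, U7}:
Path 1: U2 → U7 ← U1 → U5
  U7 is a collider and U7 is conditioned on, which opens it; U1 is a fork and U1 is not conditioned on — no node blocks this path, so it is active.
Path 2: U2 → U7 ← U1 → U3 → U4 → U5
  U3 is a chain here and U3 is conditioned on, so the path is blocked at U3.
Path 3: U2 → U7 ← U1 → U6 ← U3 → U4 → U5
  U3 is a fork here and U3 is conditioned on, so the path is blocked at U3.
Path 4: U2 ← U1 → U5
  U1 is a fork and U1 is not conditioned on — no node blocks this path, so it is active.
Path 5: U2 ← U1 → U3 → U4 → U5
  U3 is a chain here and U3 is conditioned on, so the path is blocked at U3.
Path 6: U2 ← U1 → U6 ← U3 → U4 → U5
  U3 is a fork here and U3 is conditioned on, so the path is blocked at U3.
Because an active path exists, U2 and U5 are not d-separated.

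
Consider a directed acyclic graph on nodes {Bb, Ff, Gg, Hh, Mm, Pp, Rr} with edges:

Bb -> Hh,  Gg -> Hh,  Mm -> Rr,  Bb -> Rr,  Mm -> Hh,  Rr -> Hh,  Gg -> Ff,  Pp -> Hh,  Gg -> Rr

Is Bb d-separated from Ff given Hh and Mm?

6 paths connect Bb and Ff; each must be blocked for d-separation to hold:
Path 1: Bb → Hh ← Mm → Rr ← Gg → Ff
  Mm is a fork here and Mm is conditioned on, so the path is blocked at Mm.
Path 2: Bb → Hh ← Rr ← Gg → Ff
  Hh is a collider and Hh is conditioned on, which opens it; Rr is a chain and Rr is not conditioned on; Gg is a fork and Gg is not conditioned on — no node blocks this path, so it is active.
Path 3: Bb → Hh ← Gg → Ff
  Hh is a collider and Hh is conditioned on, which opens it; Gg is a fork and Gg is not conditioned on — no node blocks this path, so it is active.
Path 4: Bb → Rr → Hh ← Gg → Ff
  Rr is a chain and Rr is not conditioned on; Hh is a collider and Hh is conditioned on, which opens it; Gg is a fork and Gg is not conditioned on — no node blocks this path, so it is active.
Path 5: Bb → Rr ← Mm → Hh ← Gg → Ff
  Mm is a fork here and Mm is conditioned on, so the path is blocked at Mm.
Path 6: Bb → Rr ← Gg → Ff
  Rr is a collider and its descendant Hh is conditioned on, which opens it; Gg is a fork and Gg is not conditioned on — no node blocks this path, so it is active.
At least one path is unblocked, so d-separation fails.

No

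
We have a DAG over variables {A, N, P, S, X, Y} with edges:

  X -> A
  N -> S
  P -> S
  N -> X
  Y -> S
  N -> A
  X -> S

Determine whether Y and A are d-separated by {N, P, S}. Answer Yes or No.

No

4 paths connect Y and A; each must be blocked for d-separation to hold:
Path 1: Y → S ← N → X → A
  N is a fork here and N is conditioned on, so the path is blocked at N.
Path 2: Y → S ← N → A
  N is a fork here and N is conditioned on, so the path is blocked at N.
Path 3: Y → S ← X ← N → A
  N is a fork here and N is conditioned on, so the path is blocked at N.
Path 4: Y → S ← X → A
  S is a collider and S is conditioned on, which opens it; X is a fork and X is not conditioned on — no node blocks this path, so it is active.
Since the path Y → S ← X → A is active, Y and A are not d-separated given {N, P, S}.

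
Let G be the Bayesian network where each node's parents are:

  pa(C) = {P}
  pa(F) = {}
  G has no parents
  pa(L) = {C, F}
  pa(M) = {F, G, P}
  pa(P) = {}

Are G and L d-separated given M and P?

We examine all 2 paths between G and L:
Path 1: G → M ← P → C → L
  P is a fork here and P is conditioned on, so the path is blocked at P.
Path 2: G → M ← F → L
  M is a collider and M is conditioned on, which opens it; F is a fork and F is not conditioned on — no node blocks this path, so it is active.
At least one path is unblocked, so d-separation fails.

No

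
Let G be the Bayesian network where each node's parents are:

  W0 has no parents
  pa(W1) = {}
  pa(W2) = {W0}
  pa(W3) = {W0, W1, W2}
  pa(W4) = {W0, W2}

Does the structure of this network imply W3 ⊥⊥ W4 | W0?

No

Enumerating the 4 paths from W3 to W4 and testing each for blocking by {W0}:
  1. W3 ← W0 → W4 — W0:fork[blocks] ⇒ blocked
  2. W3 ← W0 → W2 → W4 — W0:fork[blocks]; W2:chain[open] ⇒ blocked
  3. W3 ← W2 ← W0 → W4 — W2:chain[open]; W0:fork[blocks] ⇒ blocked
  4. W3 ← W2 → W4 — W2:fork[open] ⇒ active
At least one path is unblocked, so d-separation fails.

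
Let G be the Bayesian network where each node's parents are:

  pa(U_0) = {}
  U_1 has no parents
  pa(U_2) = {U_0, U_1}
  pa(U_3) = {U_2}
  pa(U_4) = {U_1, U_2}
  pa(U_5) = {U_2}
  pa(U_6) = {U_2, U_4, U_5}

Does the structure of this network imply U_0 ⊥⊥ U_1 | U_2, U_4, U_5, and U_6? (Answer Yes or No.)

Enumerating the 4 paths from U_0 to U_1 and testing each for blocking by {U_2, U_4, U_5, U_6}:
  1. U_0 → U_2 → U_5 → U_6 ← U_4 ← U_1 — U_2:chain[blocks]; U_5:chain[blocks]; U_6:collider[open]; U_4:chain[blocks] ⇒ blocked
  2. U_0 → U_2 → U_6 ← U_4 ← U_1 — U_2:chain[blocks]; U_6:collider[open]; U_4:chain[blocks] ⇒ blocked
  3. U_0 → U_2 → U_4 ← U_1 — U_2:chain[blocks]; U_4:collider[open] ⇒ blocked
  4. U_0 → U_2 ← U_1 — U_2:collider[open] ⇒ active
At least one path is unblocked, so d-separation fails.

No — U_0 and U_1 are not d-separated given {U_2, U_4, U_5, U_6}.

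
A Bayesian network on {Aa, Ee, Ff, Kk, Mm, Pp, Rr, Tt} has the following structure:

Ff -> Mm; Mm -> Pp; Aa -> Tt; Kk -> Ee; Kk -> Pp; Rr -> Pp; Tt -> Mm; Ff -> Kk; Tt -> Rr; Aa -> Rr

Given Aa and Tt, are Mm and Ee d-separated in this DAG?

No

Enumerating the 4 paths from Mm to Ee and testing each for blocking by {Aa, Tt}:
Path 1: Mm → Pp ← Kk → Ee
  Pp is a collider here and neither Pp nor any of its descendants is conditioned on, so the collider stays closed — the path is blocked at Pp.
Path 2: Mm ← Tt ← Aa → Rr → Pp ← Kk → Ee
  Tt is a chain here and Tt is conditioned on, so the path is blocked at Tt.
Path 3: Mm ← Tt → Rr → Pp ← Kk → Ee
  Tt is a fork here and Tt is conditioned on, so the path is blocked at Tt.
Path 4: Mm ← Ff → Kk → Ee
  Ff is a fork and Ff is not conditioned on; Kk is a chain and Kk is not conditioned on — no node blocks this path, so it is active.
At least one path is unblocked, so d-separation fails.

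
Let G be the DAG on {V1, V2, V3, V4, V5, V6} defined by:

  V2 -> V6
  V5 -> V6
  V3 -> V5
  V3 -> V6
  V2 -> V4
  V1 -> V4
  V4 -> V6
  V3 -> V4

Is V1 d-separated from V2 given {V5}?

4 paths connect V1 and V2; each must be blocked for d-separation to hold:
  1. V1 → V4 → V6 ← V2 — V4:chain[open]; V6:collider[blocks] ⇒ blocked
  2. V1 → V4 ← V2 — V4:collider[blocks] ⇒ blocked
  3. V1 → V4 ← V3 → V5 → V6 ← V2 — V4:collider[blocks]; V3:fork[open]; V5:chain[blocks]; V6:collider[blocks] ⇒ blocked
  4. V1 → V4 ← V3 → V6 ← V2 — V4:collider[blocks]; V3:fork[open]; V6:collider[blocks] ⇒ blocked
Since every path is blocked, d-separation holds.

Yes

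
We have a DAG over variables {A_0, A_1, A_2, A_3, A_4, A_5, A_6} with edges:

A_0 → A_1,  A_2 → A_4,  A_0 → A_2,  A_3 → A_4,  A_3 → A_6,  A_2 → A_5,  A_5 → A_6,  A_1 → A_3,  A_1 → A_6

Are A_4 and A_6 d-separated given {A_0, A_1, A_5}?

We examine all 6 paths between A_4 and A_6:
Path 1: A_4 ← A_3 ← A_1 → A_6
  A_1 is a fork here and A_1 is conditioned on, so the path is blocked at A_1.
Path 2: A_4 ← A_3 ← A_1 ← A_0 → A_2 → A_5 → A_6
  A_1 is a chain here and A_1 is conditioned on, so the path is blocked at A_1.
Path 3: A_4 ← A_3 → A_6
  A_3 is a fork and A_3 is not conditioned on — no node blocks this path, so it is active.
Path 4: A_4 ← A_2 ← A_0 → A_1 → A_3 → A_6
  A_0 is a fork here and A_0 is conditioned on, so the path is blocked at A_0.
Path 5: A_4 ← A_2 ← A_0 → A_1 → A_6
  A_0 is a fork here and A_0 is conditioned on, so the path is blocked at A_0.
Path 6: A_4 ← A_2 → A_5 → A_6
  A_5 is a chain here and A_5 is conditioned on, so the path is blocked at A_5.
Since the path A_4 ← A_3 → A_6 is active, A_4 and A_6 are not d-separated given {A_0, A_1, A_5}.

No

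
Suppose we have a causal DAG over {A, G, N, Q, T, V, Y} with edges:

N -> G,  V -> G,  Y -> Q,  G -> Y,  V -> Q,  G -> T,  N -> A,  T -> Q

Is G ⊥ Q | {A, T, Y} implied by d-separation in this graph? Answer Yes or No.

Enumerating the 3 paths from G to Q and testing each for blocking by {A, T, Y}:
Path 1: G → T → Q
  T is a chain here and T is conditioned on, so the path is blocked at T.
Path 2: G ← V → Q
  V is a fork and V is not conditioned on — no node blocks this path, so it is active.
Path 3: G → Y → Q
  Y is a chain here and Y is conditioned on, so the path is blocked at Y.
Since the path G ← V → Q is active, G and Q are not d-separated given {A, T, Y}.

No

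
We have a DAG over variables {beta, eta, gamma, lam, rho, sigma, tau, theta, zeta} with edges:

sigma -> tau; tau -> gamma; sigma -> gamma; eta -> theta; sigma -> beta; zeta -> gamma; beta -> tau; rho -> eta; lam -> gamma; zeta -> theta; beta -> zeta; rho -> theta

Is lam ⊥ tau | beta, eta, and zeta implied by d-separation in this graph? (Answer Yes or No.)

There are 5 undirected paths between lam and tau; checking each against the conditioning set {beta, eta, zeta}:
  1. lam → gamma ← zeta ← beta ← sigma → tau — gamma:collider[blocks]; zeta:chain[blocks]; beta:chain[blocks]; sigma:fork[open] ⇒ blocked
  2. lam → gamma ← zeta ← beta → tau — gamma:collider[blocks]; zeta:chain[blocks]; beta:fork[blocks] ⇒ blocked
  3. lam → gamma ← sigma → tau — gamma:collider[blocks]; sigma:fork[open] ⇒ blocked
  4. lam → gamma ← sigma → beta → tau — gamma:collider[blocks]; sigma:fork[open]; beta:chain[blocks] ⇒ blocked
  5. lam → gamma ← tau — gamma:collider[blocks] ⇒ blocked
All paths are blocked; lam ⊥ tau | {beta, eta, zeta} holds.

Yes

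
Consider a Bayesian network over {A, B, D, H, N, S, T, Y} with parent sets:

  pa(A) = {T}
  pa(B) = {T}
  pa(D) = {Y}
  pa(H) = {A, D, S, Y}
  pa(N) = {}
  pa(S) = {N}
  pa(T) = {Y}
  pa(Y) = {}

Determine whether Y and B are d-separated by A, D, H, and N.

3 paths connect Y and B; each must be blocked for d-separation to hold:
  1. Y → H ← A ← T → B — H:collider[open]; A:chain[blocks]; T:fork[open] ⇒ blocked
  2. Y → T → B — T:chain[open] ⇒ active
  3. Y → D → H ← A ← T → B — D:chain[blocks]; H:collider[open]; A:chain[blocks]; T:fork[open] ⇒ blocked
Since the path Y → T → B is active, Y and B are not d-separated given {A, D, H, N}.

No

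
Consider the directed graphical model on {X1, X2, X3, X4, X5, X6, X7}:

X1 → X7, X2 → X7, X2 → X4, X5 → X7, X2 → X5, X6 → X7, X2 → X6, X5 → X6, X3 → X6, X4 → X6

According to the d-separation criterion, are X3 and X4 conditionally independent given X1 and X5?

Yes

Enumerating the 6 paths from X3 to X4 and testing each for blocking by {X1, X5}:
  1. X3 → X6 ← X2 → X4 — X6:collider[blocks]; X2:fork[open] ⇒ blocked
  2. X3 → X6 → X7 ← X2 → X4 — X6:chain[open]; X7:collider[blocks]; X2:fork[open] ⇒ blocked
  3. X3 → X6 → X7 ← X5 ← X2 → X4 — X6:chain[open]; X7:collider[blocks]; X5:chain[blocks]; X2:fork[open] ⇒ blocked
  4. X3 → X6 ← X4 — X6:collider[blocks] ⇒ blocked
  5. X3 → X6 ← X5 ← X2 → X4 — X6:collider[blocks]; X5:chain[blocks]; X2:fork[open] ⇒ blocked
  6. X3 → X6 ← X5 → X7 ← X2 → X4 — X6:collider[blocks]; X5:fork[blocks]; X7:collider[blocks]; X2:fork[open] ⇒ blocked
Every path is blocked, so X3 and X4 are d-separated given {X1, X5}.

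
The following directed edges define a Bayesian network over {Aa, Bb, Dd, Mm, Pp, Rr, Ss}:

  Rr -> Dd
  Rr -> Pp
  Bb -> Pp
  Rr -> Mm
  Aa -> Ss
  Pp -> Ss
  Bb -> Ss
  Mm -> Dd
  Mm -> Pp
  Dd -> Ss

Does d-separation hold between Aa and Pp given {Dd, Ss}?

There are 6 undirected paths between Aa and Pp; checking each against the conditioning set {Dd, Ss}:
Path 1: Aa → Ss ← Dd ← Mm → Pp
  Dd is a chain here and Dd is conditioned on, so the path is blocked at Dd.
Path 2: Aa → Ss ← Dd ← Mm ← Rr → Pp
  Dd is a chain here and Dd is conditioned on, so the path is blocked at Dd.
Path 3: Aa → Ss ← Dd ← Rr → Mm → Pp
  Dd is a chain here and Dd is conditioned on, so the path is blocked at Dd.
Path 4: Aa → Ss ← Dd ← Rr → Pp
  Dd is a chain here and Dd is conditioned on, so the path is blocked at Dd.
Path 5: Aa → Ss ← Pp
  Ss is a collider and Ss is conditioned on, which opens it — no node blocks this path, so it is active.
Path 6: Aa → Ss ← Bb → Pp
  Ss is a collider and Ss is conditioned on, which opens it; Bb is a fork and Bb is not conditioned on — no node blocks this path, so it is active.
At least one path is unblocked, so d-separation fails.

No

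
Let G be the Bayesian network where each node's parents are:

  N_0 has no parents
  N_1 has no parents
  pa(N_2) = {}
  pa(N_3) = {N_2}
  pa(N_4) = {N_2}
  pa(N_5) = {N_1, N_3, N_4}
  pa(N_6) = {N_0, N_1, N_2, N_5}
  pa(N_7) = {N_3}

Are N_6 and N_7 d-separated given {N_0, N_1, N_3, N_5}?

There are 6 undirected paths between N_6 and N_7; checking each against the conditioning set {N_0, N_1, N_3, N_5}:
Path 1: N_6 ← N_2 → N_4 → N_5 ← N_3 → N_7
  N_3 is a fork here and N_3 is conditioned on, so the path is blocked at N_3.
Path 2: N_6 ← N_2 → N_3 → N_7
  N_3 is a chain here and N_3 is conditioned on, so the path is blocked at N_3.
Path 3: N_6 ← N_1 → N_5 ← N_4 ← N_2 → N_3 → N_7
  N_1 is a fork here and N_1 is conditioned on, so the path is blocked at N_1.
Path 4: N_6 ← N_1 → N_5 ← N_3 → N_7
  N_1 is a fork here and N_1 is conditioned on, so the path is blocked at N_1.
Path 5: N_6 ← N_5 ← N_4 ← N_2 → N_3 → N_7
  N_5 is a chain here and N_5 is conditioned on, so the path is blocked at N_5.
Path 6: N_6 ← N_5 ← N_3 → N_7
  N_5 is a chain here and N_5 is conditioned on, so the path is blocked at N_5.
Since every path is blocked, d-separation holds.

Yes — N_6 and N_7 are d-separated given {N_0, N_1, N_3, N_5}.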